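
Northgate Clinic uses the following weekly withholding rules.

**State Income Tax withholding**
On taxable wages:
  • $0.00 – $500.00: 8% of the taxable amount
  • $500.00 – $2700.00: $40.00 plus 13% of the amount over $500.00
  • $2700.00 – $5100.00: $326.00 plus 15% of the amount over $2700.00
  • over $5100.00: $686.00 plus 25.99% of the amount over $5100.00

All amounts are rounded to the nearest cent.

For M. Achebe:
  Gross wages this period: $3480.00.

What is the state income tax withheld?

$443.00

State Income Tax: taxable = $3480.00
  $326.00 + 15% × ($3480.00 − $2700.00) = $326.00 + 15% × $780.00 = $443.00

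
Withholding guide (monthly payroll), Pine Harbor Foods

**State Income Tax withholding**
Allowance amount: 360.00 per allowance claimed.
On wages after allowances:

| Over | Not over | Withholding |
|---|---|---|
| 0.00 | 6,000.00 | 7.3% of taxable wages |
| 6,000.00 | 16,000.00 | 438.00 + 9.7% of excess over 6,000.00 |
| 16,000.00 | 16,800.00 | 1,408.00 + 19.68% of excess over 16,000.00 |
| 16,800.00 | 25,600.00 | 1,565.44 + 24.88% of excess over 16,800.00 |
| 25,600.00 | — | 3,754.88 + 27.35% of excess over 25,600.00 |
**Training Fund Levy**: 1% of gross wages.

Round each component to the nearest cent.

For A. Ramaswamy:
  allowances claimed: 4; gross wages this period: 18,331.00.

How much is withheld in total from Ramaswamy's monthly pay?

State Income Tax: taxable = 18,331.00 − 4×360.00 = 16,891.00
  1,565.44 + 24.88% × (16,891.00 − 16,800.00) = 1,565.44 + 24.88% × 91.00 = 1,588.08
Training Fund Levy: 1% × 18,331.00 = 183.31
Total: 1,588.08 + 183.31 = 1,771.39

1,771.39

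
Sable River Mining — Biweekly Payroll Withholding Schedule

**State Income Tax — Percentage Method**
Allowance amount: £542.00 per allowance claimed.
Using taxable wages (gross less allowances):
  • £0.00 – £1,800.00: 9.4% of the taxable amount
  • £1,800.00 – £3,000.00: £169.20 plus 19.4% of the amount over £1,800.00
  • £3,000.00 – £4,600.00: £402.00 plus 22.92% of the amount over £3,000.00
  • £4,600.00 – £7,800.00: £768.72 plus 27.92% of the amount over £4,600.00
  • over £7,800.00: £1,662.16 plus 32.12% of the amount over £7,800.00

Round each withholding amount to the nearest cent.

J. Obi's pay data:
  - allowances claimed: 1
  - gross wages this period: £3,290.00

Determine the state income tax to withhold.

£353.11

State Income Tax: taxable = £3,290.00 − 1×£542.00 = £2,748.00
  £169.20 + 19.4% × (£2,748.00 − £1,800.00) = £169.20 + 19.4% × £948.00 = £353.11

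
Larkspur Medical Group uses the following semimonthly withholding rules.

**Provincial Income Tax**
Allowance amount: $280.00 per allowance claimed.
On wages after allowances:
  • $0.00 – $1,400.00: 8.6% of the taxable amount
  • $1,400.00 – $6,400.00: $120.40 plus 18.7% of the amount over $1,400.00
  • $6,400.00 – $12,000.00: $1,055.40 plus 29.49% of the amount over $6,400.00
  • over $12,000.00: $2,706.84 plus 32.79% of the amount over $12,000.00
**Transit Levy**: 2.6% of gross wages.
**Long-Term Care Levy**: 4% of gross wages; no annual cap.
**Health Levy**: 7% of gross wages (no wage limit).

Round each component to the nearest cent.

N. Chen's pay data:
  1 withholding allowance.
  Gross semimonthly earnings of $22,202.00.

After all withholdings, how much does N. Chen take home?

Provincial Income Tax: taxable = $22,202.00 − 1×$280.00 = $21,922.00
  $2,706.84 + 32.79% × ($21,922.00 − $12,000.00) = $2,706.84 + 32.79% × $9,922.00 = $5,960.26
Transit Levy: 2.6% × $22,202.00 = $577.25
Long-Term Care Levy: 4% × $22,202.00 = $888.08
Health Levy: 7% × $22,202.00 = $1,554.14
Total withheld: $5,960.26 + $577.25 + $888.08 + $1,554.14 = $8,979.73
Net pay: $22,202.00 − $8,979.73 = $13,222.27

$13,222.27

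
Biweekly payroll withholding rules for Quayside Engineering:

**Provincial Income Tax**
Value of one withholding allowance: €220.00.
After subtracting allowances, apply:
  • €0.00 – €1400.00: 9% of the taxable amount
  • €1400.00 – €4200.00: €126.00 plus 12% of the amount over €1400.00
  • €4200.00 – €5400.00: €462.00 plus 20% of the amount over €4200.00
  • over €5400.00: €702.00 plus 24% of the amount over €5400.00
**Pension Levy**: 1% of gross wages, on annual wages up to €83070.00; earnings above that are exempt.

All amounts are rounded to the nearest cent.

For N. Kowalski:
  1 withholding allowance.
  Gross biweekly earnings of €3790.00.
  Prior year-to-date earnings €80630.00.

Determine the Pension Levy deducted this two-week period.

Pension Levy: cap €83070.00 − YTD €80630.00 = €2440.00 subject; 1% × €2440.00 = €24.40

€24.40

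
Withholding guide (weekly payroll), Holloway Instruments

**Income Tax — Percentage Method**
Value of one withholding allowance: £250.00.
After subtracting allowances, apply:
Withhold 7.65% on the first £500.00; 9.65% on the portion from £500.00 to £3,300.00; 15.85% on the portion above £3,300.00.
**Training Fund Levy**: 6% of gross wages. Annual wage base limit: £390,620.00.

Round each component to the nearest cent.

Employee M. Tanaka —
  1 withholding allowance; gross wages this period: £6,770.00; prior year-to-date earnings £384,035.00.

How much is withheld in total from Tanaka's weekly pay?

Income Tax: taxable = £6,770.00 − 1×£250.00 = £6,520.00
  £308.45 + 15.85% × (£6,520.00 − £3,300.00) = £308.45 + 15.85% × £3,220.00 = £818.82
Training Fund Levy: cap £390,620.00 − YTD £384,035.00 = £6,585.00 subject; 6% × £6,585.00 = £395.10
Total: £818.82 + £395.10 = £1,213.92

£1,213.92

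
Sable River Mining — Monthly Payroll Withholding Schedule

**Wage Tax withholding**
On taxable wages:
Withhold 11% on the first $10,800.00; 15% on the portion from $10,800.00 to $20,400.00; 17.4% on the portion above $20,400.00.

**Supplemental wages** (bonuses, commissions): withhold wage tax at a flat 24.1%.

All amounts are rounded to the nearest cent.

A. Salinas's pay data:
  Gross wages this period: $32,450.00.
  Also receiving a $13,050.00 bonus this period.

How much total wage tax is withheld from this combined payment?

$7,869.75

Wage Tax: taxable = $32,450.00
  $2,628.00 + 17.4% × ($32,450.00 − $20,400.00) = $2,628.00 + 17.4% × $12,050.00 = $4,724.70
Supplemental (24.1% flat on bonus): 24.1% × $13,050.00 = $3,145.05
Total wage tax: $4,724.70 + $3,145.05 = $7,869.75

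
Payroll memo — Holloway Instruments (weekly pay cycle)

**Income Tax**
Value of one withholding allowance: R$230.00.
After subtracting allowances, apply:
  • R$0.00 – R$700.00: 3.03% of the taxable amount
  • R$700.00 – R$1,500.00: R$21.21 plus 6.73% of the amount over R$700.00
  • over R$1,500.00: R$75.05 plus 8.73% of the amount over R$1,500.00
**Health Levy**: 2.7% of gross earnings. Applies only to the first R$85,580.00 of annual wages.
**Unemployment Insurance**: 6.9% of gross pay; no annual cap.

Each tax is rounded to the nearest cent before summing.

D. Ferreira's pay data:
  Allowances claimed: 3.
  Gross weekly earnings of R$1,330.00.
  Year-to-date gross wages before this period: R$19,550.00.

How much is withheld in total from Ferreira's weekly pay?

Income Tax: taxable = R$1,330.00 − 3×R$230.00 = R$640.00
  3.03% × R$640.00 = R$19.39
Health Levy: 2.7% × R$1,330.00 = R$35.91
Unemployment Insurance: 6.9% × R$1,330.00 = R$91.77
Total: R$19.39 + R$35.91 + R$91.77 = R$147.07

R$147.07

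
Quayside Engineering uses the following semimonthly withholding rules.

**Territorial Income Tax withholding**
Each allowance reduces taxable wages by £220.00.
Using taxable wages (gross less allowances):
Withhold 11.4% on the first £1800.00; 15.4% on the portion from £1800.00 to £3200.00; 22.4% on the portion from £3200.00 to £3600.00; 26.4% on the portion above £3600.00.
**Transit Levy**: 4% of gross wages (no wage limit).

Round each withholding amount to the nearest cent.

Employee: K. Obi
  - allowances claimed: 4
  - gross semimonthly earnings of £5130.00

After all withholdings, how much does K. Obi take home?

£4242.80

Territorial Income Tax: taxable = £5130.00 − 4×£220.00 = £4250.00
  £510.40 + 26.4% × (£4250.00 − £3600.00) = £510.40 + 26.4% × £650.00 = £682.00
Transit Levy: 4% × £5130.00 = £205.20
Total withheld: £682.00 + £205.20 = £887.20
Net pay: £5130.00 − £887.20 = £4242.80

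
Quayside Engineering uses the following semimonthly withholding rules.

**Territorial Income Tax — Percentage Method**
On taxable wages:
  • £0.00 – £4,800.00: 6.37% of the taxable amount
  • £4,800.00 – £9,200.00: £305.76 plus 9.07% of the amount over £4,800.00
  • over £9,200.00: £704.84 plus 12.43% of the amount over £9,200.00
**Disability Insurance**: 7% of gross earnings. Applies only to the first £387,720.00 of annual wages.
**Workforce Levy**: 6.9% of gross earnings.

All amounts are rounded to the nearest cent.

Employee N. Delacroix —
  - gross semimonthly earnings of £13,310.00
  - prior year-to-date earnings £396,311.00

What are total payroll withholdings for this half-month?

£2,134.10

Territorial Income Tax: taxable = £13,310.00
  £704.84 + 12.43% × (£13,310.00 − £9,200.00) = £704.84 + 12.43% × £4,110.00 = £1,215.71
Disability Insurance: YTD £396,311.00 ≥ cap £387,720.00 → £0.00
Workforce Levy: 6.9% × £13,310.00 = £918.39
Total: £1,215.71 + £0.00 + £918.39 = £2,134.10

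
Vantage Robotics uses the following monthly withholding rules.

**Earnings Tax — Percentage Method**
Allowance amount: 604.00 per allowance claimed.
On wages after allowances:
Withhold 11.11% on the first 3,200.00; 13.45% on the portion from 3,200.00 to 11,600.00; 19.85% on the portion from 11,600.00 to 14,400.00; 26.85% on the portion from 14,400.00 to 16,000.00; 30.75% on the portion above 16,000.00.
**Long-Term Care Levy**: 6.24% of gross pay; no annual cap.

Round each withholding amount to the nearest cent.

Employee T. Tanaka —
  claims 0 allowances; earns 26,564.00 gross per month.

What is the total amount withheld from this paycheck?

7,376.74

Earnings Tax: taxable = 26,564.00
  2,470.72 + 30.75% × (26,564.00 − 16,000.00) = 2,470.72 + 30.75% × 10,564.00 = 5,719.15
Long-Term Care Levy: 6.24% × 26,564.00 = 1,657.59
Total: 5,719.15 + 1,657.59 = 7,376.74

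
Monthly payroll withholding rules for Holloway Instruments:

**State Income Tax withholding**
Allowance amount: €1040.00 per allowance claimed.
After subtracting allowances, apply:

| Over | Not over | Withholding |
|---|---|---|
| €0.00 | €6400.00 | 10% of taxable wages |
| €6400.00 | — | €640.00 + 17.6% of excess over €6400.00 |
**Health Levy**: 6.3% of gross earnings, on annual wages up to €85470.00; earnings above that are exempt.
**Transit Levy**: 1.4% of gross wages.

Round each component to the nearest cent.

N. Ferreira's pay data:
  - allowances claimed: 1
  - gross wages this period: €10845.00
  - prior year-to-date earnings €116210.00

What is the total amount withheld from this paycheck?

State Income Tax: taxable = €10845.00 − 1×€1040.00 = €9805.00
  €640.00 + 17.6% × (€9805.00 − €6400.00) = €640.00 + 17.6% × €3405.00 = €1239.28
Health Levy: YTD €116210.00 ≥ cap €85470.00 → €0.00
Transit Levy: 1.4% × €10845.00 = €151.83
Total: €1239.28 + €0.00 + €151.83 = €1391.11

€1391.11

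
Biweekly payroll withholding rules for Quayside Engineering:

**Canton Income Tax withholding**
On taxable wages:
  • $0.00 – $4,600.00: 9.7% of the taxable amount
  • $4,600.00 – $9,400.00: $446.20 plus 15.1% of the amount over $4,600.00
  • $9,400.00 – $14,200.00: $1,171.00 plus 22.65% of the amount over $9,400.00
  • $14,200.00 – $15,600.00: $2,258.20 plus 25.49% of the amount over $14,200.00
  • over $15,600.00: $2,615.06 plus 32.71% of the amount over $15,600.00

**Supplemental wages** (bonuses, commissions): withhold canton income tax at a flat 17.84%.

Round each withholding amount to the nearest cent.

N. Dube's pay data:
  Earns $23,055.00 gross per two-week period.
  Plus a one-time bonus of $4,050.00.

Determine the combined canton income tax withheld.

Canton Income Tax: taxable = $23,055.00
  $2,615.06 + 32.71% × ($23,055.00 − $15,600.00) = $2,615.06 + 32.71% × $7,455.00 = $5,053.59
Supplemental (17.84% flat on bonus): 17.84% × $4,050.00 = $722.52
Total canton income tax: $5,053.59 + $722.52 = $5,776.11

$5,776.11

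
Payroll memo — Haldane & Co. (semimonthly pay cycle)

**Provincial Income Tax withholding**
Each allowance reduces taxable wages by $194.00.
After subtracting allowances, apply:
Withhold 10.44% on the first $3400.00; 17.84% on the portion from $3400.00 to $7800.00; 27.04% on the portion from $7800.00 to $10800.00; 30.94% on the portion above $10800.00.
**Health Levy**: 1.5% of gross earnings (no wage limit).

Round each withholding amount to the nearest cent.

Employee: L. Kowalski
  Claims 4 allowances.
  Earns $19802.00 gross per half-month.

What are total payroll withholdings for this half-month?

Provincial Income Tax: taxable = $19802.00 − 4×$194.00 = $19026.00
  $1951.12 + 30.94% × ($19026.00 − $10800.00) = $1951.12 + 30.94% × $8226.00 = $4496.24
Health Levy: 1.5% × $19802.00 = $297.03
Total: $4496.24 + $297.03 = $4793.27

$4793.27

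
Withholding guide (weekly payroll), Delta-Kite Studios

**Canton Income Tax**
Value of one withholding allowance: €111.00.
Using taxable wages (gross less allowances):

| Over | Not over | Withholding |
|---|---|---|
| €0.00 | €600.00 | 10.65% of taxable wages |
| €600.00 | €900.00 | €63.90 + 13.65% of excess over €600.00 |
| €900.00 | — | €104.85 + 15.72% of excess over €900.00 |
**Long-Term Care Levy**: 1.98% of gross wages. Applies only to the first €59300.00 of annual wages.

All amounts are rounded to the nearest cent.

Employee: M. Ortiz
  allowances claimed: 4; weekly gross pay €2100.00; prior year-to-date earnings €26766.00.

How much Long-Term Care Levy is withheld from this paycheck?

€41.58

Long-Term Care Levy: 1.98% × €2100.00 = €41.58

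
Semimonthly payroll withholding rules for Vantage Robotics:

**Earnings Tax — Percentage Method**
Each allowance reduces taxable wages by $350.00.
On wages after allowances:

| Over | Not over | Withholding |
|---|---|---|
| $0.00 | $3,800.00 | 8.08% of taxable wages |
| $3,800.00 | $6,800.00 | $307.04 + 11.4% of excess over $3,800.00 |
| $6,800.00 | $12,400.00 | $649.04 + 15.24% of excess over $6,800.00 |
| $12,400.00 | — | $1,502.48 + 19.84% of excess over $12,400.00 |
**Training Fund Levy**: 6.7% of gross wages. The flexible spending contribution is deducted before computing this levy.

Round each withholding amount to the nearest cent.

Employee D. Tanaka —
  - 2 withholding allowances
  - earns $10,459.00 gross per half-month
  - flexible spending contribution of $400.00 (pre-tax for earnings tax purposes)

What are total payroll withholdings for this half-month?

$1,712.98

Earnings Tax: taxable = $10,459.00 − $400.00 − 2×$350.00 = $9,359.00
  $649.04 + 15.24% × ($9,359.00 − $6,800.00) = $649.04 + 15.24% × $2,559.00 = $1,039.03
Training Fund Levy: 6.7% × $10,059.00 = $673.95
Total: $1,039.03 + $673.95 = $1,712.98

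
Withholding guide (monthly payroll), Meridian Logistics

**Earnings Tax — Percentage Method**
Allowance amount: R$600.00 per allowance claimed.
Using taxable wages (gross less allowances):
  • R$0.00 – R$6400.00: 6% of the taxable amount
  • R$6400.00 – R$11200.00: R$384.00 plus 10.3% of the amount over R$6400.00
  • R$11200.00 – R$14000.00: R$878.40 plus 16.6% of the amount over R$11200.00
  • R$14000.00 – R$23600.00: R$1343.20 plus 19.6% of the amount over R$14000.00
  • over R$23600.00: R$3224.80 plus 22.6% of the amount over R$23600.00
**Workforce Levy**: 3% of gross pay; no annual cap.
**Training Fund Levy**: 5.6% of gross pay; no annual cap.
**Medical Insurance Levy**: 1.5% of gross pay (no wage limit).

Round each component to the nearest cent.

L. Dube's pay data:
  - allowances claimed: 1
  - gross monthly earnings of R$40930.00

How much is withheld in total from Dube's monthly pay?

R$11139.71

Earnings Tax: taxable = R$40930.00 − 1×R$600.00 = R$40330.00
  R$3224.80 + 22.6% × (R$40330.00 − R$23600.00) = R$3224.80 + 22.6% × R$16730.00 = R$7005.78
Workforce Levy: 3% × R$40930.00 = R$1227.90
Training Fund Levy: 5.6% × R$40930.00 = R$2292.08
Medical Insurance Levy: 1.5% × R$40930.00 = R$613.95
Total: R$7005.78 + R$1227.90 + R$2292.08 + R$613.95 = R$11139.71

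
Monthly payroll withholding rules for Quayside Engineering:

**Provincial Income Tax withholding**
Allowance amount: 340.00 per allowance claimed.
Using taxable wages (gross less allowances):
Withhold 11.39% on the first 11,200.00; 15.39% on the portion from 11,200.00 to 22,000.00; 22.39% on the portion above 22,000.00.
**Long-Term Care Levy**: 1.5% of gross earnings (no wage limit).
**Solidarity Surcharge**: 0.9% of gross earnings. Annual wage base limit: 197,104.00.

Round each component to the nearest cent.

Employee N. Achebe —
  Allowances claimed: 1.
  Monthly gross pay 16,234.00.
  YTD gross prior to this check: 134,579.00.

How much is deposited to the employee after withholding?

Provincial Income Tax: taxable = 16,234.00 − 1×340.00 = 15,894.00
  1,275.68 + 15.39% × (15,894.00 − 11,200.00) = 1,275.68 + 15.39% × 4,694.00 = 1,998.09
Long-Term Care Levy: 1.5% × 16,234.00 = 243.51
Solidarity Surcharge: 0.9% × 16,234.00 = 146.11
Total withheld: 1,998.09 + 243.51 + 146.11 = 2,387.71
Net pay: 16,234.00 − 2,387.71 = 13,846.29

13,846.29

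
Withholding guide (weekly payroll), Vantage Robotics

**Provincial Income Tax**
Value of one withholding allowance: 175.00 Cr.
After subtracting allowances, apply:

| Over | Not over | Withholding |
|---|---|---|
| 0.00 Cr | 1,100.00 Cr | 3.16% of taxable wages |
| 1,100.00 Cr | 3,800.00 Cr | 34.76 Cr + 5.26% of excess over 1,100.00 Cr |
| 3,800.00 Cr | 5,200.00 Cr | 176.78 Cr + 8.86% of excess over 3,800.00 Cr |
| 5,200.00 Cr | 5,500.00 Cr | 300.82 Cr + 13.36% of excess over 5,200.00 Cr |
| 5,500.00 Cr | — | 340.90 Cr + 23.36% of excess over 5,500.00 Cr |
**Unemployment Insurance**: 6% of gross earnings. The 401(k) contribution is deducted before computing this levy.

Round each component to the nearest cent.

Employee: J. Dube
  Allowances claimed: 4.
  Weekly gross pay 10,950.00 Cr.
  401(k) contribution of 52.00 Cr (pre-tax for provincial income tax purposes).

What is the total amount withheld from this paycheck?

2,092.23 Cr

Provincial Income Tax: taxable = 10,950.00 Cr − 52.00 Cr − 4×175.00 Cr = 10,198.00 Cr
  340.90 Cr + 23.36% × (10,198.00 Cr − 5,500.00 Cr) = 340.90 Cr + 23.36% × 4,698.00 Cr = 1,438.35 Cr
Unemployment Insurance: 6% × 10,898.00 Cr = 653.88 Cr
Total: 1,438.35 Cr + 653.88 Cr = 2,092.23 Cr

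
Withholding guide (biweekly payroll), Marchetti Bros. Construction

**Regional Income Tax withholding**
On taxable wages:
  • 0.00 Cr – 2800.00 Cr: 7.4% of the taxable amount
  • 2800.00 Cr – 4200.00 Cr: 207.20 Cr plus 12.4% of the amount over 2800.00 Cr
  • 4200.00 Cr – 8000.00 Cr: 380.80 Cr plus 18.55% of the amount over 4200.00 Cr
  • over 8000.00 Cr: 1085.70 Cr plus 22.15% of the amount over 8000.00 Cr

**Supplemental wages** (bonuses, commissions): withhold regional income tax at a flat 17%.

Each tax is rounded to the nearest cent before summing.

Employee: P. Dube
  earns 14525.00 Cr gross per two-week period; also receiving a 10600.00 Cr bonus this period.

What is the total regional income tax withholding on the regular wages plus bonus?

Regional Income Tax: taxable = 14525.00 Cr
  1085.70 Cr + 22.15% × (14525.00 Cr − 8000.00 Cr) = 1085.70 Cr + 22.15% × 6525.00 Cr = 2530.99 Cr
Supplemental (17% flat on bonus): 17% × 10600.00 Cr = 1802.00 Cr
Total regional income tax: 2530.99 Cr + 1802.00 Cr = 4332.99 Cr

4332.99 Cr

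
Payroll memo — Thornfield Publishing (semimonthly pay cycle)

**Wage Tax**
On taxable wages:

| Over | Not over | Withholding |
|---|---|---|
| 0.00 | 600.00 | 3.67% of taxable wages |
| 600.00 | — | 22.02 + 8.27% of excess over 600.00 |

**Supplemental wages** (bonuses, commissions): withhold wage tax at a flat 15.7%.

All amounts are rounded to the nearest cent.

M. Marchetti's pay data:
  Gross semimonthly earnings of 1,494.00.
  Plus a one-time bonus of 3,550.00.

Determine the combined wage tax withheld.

Wage Tax: taxable = 1,494.00
  22.02 + 8.27% × (1,494.00 − 600.00) = 22.02 + 8.27% × 894.00 = 95.95
Supplemental (15.7% flat on bonus): 15.7% × 3,550.00 = 557.35
Total wage tax: 95.95 + 557.35 = 653.30

653.30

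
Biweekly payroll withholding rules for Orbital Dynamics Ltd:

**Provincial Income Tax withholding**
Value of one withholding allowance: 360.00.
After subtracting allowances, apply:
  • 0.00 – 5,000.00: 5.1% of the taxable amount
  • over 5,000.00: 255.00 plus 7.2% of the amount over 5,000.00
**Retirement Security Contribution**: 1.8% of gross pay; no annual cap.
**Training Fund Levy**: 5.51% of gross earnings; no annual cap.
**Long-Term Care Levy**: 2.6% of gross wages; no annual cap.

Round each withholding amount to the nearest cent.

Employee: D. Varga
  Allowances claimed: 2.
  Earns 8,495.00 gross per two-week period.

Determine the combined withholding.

1,296.65

Provincial Income Tax: taxable = 8,495.00 − 2×360.00 = 7,775.00
  255.00 + 7.2% × (7,775.00 − 5,000.00) = 255.00 + 7.2% × 2,775.00 = 454.80
Retirement Security Contribution: 1.8% × 8,495.00 = 152.91
Training Fund Levy: 5.51% × 8,495.00 = 468.07
Long-Term Care Levy: 2.6% × 8,495.00 = 220.87
Total: 454.80 + 152.91 + 468.07 + 220.87 = 1,296.65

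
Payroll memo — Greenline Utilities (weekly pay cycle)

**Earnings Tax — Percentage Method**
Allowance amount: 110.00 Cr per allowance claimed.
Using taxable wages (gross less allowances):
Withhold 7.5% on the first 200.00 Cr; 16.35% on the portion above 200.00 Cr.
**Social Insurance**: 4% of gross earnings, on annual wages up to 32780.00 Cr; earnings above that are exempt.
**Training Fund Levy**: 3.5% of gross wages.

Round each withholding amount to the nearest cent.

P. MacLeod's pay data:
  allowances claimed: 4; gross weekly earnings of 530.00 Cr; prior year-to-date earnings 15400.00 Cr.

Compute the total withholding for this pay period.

Earnings Tax: taxable = 530.00 Cr − 4×110.00 Cr = 90.00 Cr
  7.5% × 90.00 Cr = 6.75 Cr
Social Insurance: 4% × 530.00 Cr = 21.20 Cr
Training Fund Levy: 3.5% × 530.00 Cr = 18.55 Cr
Total: 6.75 Cr + 21.20 Cr + 18.55 Cr = 46.50 Cr

46.50 Cr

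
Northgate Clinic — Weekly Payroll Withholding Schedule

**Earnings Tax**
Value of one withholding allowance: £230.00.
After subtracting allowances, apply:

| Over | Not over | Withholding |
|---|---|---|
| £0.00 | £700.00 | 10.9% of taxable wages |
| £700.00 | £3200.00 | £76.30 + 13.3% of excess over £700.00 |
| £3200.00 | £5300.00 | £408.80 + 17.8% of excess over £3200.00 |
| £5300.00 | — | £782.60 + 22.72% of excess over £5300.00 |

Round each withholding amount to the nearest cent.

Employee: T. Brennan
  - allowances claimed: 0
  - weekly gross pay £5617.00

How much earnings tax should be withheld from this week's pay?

£854.62

Earnings Tax: taxable = £5617.00
  £782.60 + 22.72% × (£5617.00 − £5300.00) = £782.60 + 22.72% × £317.00 = £854.62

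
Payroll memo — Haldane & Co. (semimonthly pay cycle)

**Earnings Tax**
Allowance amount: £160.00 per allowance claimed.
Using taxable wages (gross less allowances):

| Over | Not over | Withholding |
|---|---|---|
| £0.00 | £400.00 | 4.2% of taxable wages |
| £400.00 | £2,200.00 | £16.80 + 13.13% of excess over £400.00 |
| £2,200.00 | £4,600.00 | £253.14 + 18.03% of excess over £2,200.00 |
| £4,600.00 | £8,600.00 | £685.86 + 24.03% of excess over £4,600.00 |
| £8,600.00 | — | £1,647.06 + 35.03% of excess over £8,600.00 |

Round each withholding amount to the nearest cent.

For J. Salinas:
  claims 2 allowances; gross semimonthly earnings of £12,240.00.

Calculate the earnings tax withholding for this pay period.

Earnings Tax: taxable = £12,240.00 − 2×£160.00 = £11,920.00
  £1,647.06 + 35.03% × (£11,920.00 − £8,600.00) = £1,647.06 + 35.03% × £3,320.00 = £2,810.06

£2,810.06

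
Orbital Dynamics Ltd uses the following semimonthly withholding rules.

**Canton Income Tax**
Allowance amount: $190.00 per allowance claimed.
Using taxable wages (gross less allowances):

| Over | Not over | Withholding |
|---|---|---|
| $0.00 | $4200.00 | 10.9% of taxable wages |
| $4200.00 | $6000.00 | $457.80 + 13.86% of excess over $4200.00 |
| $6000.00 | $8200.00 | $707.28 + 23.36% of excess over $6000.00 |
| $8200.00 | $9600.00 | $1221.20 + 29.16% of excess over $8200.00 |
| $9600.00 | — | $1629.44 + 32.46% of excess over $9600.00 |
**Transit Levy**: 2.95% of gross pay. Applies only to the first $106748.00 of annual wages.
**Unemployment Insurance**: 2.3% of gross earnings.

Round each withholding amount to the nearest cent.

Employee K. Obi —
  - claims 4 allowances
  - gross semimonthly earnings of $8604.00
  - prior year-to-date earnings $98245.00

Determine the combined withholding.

Canton Income Tax: taxable = $8604.00 − 4×$190.00 = $7844.00
  $707.28 + 23.36% × ($7844.00 − $6000.00) = $707.28 + 23.36% × $1844.00 = $1138.04
Transit Levy: cap $106748.00 − YTD $98245.00 = $8503.00 subject; 2.95% × $8503.00 = $250.84
Unemployment Insurance: 2.3% × $8604.00 = $197.89
Total: $1138.04 + $250.84 + $197.89 = $1586.77

$1586.77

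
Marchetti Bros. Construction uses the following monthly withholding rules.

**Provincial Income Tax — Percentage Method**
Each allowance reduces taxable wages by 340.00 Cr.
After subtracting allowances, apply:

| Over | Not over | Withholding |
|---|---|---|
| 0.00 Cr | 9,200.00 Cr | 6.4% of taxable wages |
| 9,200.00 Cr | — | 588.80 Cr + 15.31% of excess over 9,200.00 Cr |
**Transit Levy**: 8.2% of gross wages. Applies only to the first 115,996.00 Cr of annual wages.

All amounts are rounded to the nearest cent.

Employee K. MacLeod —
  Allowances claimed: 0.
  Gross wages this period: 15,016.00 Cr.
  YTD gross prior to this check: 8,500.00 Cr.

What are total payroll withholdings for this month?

2,710.54 Cr

Provincial Income Tax: taxable = 15,016.00 Cr
  588.80 Cr + 15.31% × (15,016.00 Cr − 9,200.00 Cr) = 588.80 Cr + 15.31% × 5,816.00 Cr = 1,479.23 Cr
Transit Levy: 8.2% × 15,016.00 Cr = 1,231.31 Cr
Total: 1,479.23 Cr + 1,231.31 Cr = 2,710.54 Cr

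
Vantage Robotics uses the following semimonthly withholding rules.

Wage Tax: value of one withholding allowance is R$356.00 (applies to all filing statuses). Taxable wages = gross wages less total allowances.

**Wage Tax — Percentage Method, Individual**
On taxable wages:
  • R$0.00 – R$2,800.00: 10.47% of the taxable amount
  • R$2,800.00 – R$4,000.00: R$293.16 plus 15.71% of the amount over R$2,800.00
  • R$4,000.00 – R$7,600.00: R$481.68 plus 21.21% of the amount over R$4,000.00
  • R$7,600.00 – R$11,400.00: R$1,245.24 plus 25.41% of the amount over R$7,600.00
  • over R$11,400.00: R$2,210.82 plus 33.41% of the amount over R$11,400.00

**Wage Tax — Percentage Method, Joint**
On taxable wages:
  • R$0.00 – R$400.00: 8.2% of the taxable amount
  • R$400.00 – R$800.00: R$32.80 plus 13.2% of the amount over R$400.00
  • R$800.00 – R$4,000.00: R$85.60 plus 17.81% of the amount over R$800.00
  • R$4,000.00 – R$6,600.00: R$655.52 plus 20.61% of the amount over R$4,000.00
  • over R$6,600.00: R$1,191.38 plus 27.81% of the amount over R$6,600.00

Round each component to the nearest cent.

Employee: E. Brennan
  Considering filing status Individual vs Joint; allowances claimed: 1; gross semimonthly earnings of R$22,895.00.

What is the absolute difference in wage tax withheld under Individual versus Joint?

R$308.34

Wage Tax (Individual): taxable = R$22,895.00 − 1×R$356.00 = R$22,539.00
  R$2,210.82 + 33.41% × (R$22,539.00 − R$11,400.00) = R$2,210.82 + 33.41% × R$11,139.00 = R$5,932.36
Wage Tax (Joint): taxable = R$22,895.00 − 1×R$356.00 = R$22,539.00
  R$1,191.38 + 27.81% × (R$22,539.00 − R$6,600.00) = R$1,191.38 + 27.81% × R$15,939.00 = R$5,624.02
Difference: |R$5,932.36 − R$5,624.02| = R$308.34 (higher under Individual)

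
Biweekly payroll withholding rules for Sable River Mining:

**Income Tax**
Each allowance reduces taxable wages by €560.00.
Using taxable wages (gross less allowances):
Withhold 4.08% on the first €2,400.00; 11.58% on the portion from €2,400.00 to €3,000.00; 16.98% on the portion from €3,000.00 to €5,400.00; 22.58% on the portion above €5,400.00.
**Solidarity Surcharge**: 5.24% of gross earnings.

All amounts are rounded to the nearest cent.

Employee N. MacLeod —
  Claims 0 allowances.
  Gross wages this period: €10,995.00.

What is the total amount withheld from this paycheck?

€2,414.41

Income Tax: taxable = €10,995.00
  €574.92 + 22.58% × (€10,995.00 − €5,400.00) = €574.92 + 22.58% × €5,595.00 = €1,838.27
Solidarity Surcharge: 5.24% × €10,995.00 = €576.14
Total: €1,838.27 + €576.14 = €2,414.41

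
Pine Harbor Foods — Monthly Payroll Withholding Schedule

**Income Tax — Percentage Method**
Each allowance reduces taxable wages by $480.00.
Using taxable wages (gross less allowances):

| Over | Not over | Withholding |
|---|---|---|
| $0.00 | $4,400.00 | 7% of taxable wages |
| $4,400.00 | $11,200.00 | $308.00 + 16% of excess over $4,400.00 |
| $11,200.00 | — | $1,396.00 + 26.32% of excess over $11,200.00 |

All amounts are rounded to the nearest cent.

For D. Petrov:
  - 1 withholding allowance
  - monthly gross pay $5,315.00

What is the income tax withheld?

Income Tax: taxable = $5,315.00 − 1×$480.00 = $4,835.00
  $308.00 + 16% × ($4,835.00 − $4,400.00) = $308.00 + 16% × $435.00 = $377.60

$377.60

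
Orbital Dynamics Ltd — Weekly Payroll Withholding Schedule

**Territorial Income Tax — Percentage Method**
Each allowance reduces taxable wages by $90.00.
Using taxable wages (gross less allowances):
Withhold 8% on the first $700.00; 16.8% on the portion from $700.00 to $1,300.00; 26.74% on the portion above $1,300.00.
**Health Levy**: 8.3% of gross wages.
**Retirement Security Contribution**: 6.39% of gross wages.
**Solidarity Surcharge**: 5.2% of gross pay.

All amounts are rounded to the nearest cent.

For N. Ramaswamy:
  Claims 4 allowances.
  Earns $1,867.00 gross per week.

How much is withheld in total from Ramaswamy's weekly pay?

$583.49

Territorial Income Tax: taxable = $1,867.00 − 4×$90.00 = $1,507.00
  $156.80 + 26.74% × ($1,507.00 − $1,300.00) = $156.80 + 26.74% × $207.00 = $212.15
Health Levy: 8.3% × $1,867.00 = $154.96
Retirement Security Contribution: 6.39% × $1,867.00 = $119.30
Solidarity Surcharge: 5.2% × $1,867.00 = $97.08
Total: $212.15 + $154.96 + $119.30 + $97.08 = $583.49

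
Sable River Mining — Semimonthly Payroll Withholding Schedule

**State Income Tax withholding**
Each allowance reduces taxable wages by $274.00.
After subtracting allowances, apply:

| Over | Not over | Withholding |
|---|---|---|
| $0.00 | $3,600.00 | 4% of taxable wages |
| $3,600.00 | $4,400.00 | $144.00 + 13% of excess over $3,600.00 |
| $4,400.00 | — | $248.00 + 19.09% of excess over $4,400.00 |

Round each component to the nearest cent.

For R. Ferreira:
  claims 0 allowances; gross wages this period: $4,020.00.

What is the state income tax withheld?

State Income Tax: taxable = $4,020.00
  $144.00 + 13% × ($4,020.00 − $3,600.00) = $144.00 + 13% × $420.00 = $198.60

$198.60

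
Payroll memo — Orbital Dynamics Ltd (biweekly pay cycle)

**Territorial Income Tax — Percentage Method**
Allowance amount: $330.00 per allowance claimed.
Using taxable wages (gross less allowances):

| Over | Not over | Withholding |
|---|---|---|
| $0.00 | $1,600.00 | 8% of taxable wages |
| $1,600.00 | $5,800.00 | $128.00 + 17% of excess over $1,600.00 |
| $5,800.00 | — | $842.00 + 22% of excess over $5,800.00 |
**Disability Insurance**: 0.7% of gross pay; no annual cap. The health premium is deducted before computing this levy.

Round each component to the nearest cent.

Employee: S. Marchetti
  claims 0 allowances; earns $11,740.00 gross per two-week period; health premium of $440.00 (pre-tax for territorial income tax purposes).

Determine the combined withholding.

Territorial Income Tax: taxable = $11,740.00 − $440.00 = $11,300.00
  $842.00 + 22% × ($11,300.00 − $5,800.00) = $842.00 + 22% × $5,500.00 = $2,052.00
Disability Insurance: 0.7% × $11,300.00 = $79.10
Total: $2,052.00 + $79.10 = $2,131.10

$2,131.10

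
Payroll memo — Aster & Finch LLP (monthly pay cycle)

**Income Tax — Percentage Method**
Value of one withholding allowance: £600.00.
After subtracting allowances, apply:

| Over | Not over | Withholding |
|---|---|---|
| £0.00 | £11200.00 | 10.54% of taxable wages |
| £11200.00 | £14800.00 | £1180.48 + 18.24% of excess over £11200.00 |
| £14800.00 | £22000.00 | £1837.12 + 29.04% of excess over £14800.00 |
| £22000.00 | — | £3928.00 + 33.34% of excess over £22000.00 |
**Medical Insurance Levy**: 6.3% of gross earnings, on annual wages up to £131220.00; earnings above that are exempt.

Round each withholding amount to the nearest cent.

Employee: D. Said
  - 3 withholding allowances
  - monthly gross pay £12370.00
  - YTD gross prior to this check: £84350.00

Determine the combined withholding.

£1893.39

Income Tax: taxable = £12370.00 − 3×£600.00 = £10570.00
  10.54% × £10570.00 = £1114.08
Medical Insurance Levy: 6.3% × £12370.00 = £779.31
Total: £1114.08 + £779.31 = £1893.39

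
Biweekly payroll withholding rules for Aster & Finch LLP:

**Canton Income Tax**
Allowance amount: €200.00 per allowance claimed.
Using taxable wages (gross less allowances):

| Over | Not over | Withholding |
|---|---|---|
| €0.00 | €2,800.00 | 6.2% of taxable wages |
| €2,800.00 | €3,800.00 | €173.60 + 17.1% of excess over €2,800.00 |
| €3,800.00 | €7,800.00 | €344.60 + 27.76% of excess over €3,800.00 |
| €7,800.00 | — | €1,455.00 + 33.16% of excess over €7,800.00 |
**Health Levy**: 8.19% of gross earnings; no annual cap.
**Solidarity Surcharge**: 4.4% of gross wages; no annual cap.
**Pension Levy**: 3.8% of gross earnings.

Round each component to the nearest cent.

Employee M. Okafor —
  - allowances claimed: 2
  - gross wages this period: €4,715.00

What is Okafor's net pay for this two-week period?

€3,454.65

Canton Income Tax: taxable = €4,715.00 − 2×€200.00 = €4,315.00
  €344.60 + 27.76% × (€4,315.00 − €3,800.00) = €344.60 + 27.76% × €515.00 = €487.56
Health Levy: 8.19% × €4,715.00 = €386.16
Solidarity Surcharge: 4.4% × €4,715.00 = €207.46
Pension Levy: 3.8% × €4,715.00 = €179.17
Total withheld: €487.56 + €386.16 + €207.46 + €179.17 = €1,260.35
Net pay: €4,715.00 − €1,260.35 = €3,454.65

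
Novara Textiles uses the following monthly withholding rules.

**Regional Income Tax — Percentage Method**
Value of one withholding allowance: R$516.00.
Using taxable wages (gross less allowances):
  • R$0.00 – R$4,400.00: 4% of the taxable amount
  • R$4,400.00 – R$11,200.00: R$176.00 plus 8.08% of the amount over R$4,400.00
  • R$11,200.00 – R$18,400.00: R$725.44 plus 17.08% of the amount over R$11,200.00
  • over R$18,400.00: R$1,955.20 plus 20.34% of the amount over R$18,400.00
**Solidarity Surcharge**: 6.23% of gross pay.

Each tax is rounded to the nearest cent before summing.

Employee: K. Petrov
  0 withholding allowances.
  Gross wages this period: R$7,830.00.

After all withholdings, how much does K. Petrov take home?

Regional Income Tax: taxable = R$7,830.00
  R$176.00 + 8.08% × (R$7,830.00 − R$4,400.00) = R$176.00 + 8.08% × R$3,430.00 = R$453.14
Solidarity Surcharge: 6.23% × R$7,830.00 = R$487.81
Total withheld: R$453.14 + R$487.81 = R$940.95
Net pay: R$7,830.00 − R$940.95 = R$6,889.05

R$6,889.05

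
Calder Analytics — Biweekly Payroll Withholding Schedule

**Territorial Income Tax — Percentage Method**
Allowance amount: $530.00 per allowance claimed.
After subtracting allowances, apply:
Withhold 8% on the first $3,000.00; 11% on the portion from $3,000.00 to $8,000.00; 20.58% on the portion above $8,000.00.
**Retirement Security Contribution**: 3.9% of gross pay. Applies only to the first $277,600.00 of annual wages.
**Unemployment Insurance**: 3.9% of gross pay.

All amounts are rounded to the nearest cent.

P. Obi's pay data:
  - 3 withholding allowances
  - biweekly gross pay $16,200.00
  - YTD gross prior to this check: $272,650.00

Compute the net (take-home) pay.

$13,224.81

Territorial Income Tax: taxable = $16,200.00 − 3×$530.00 = $14,610.00
  $790.00 + 20.58% × ($14,610.00 − $8,000.00) = $790.00 + 20.58% × $6,610.00 = $2,150.34
Retirement Security Contribution: cap $277,600.00 − YTD $272,650.00 = $4,950.00 subject; 3.9% × $4,950.00 = $193.05
Unemployment Insurance: 3.9% × $16,200.00 = $631.80
Total withheld: $2,150.34 + $193.05 + $631.80 = $2,975.19
Net pay: $16,200.00 − $2,975.19 = $13,224.81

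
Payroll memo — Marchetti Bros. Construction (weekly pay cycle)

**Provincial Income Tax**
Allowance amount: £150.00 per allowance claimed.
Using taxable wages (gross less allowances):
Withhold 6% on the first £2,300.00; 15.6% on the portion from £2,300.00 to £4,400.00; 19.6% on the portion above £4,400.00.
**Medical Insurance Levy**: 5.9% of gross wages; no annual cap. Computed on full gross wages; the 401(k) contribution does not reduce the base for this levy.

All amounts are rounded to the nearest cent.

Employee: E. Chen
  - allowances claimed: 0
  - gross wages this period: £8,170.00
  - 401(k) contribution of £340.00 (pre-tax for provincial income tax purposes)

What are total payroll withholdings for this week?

£1,619.91

Provincial Income Tax: taxable = £8,170.00 − £340.00 = £7,830.00
  £465.60 + 19.6% × (£7,830.00 − £4,400.00) = £465.60 + 19.6% × £3,430.00 = £1,137.88
Medical Insurance Levy: 5.9% × £8,170.00 = £482.03
Total: £1,137.88 + £482.03 = £1,619.91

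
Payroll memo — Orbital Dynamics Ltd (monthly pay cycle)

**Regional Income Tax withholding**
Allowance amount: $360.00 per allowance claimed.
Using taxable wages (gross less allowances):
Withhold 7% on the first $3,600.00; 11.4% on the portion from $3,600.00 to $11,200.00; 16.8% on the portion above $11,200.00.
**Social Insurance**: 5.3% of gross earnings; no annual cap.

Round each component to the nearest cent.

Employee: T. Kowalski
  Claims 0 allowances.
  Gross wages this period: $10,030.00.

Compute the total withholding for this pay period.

Regional Income Tax: taxable = $10,030.00
  $252.00 + 11.4% × ($10,030.00 − $3,600.00) = $252.00 + 11.4% × $6,430.00 = $985.02
Social Insurance: 5.3% × $10,030.00 = $531.59
Total: $985.02 + $531.59 = $1,516.61

$1,516.61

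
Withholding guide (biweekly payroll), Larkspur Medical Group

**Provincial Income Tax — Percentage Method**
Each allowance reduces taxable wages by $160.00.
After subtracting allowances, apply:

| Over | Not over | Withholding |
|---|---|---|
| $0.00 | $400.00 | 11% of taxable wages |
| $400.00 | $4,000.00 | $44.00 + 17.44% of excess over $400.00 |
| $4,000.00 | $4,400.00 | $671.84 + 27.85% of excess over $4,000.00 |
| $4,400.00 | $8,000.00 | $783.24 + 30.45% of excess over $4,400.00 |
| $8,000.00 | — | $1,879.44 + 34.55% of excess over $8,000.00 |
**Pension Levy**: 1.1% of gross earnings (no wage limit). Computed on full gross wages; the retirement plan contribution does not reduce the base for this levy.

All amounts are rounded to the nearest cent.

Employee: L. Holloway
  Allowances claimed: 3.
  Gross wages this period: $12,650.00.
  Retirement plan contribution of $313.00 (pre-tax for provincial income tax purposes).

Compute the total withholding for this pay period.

Provincial Income Tax: taxable = $12,650.00 − $313.00 − 3×$160.00 = $11,857.00
  $1,879.44 + 34.55% × ($11,857.00 − $8,000.00) = $1,879.44 + 34.55% × $3,857.00 = $3,212.03
Pension Levy: 1.1% × $12,650.00 = $139.15
Total: $3,212.03 + $139.15 = $3,351.18

$3,351.18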